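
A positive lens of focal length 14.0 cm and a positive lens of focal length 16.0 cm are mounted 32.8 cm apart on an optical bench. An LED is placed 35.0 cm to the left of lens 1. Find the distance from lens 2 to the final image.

Lens 1: 1/d_i1 = 1/f₁ − 1/d_o1 = 1/(14.0) − 1/(35.0) = 0.04286, so d_i1 = 23.33 cm.
The intermediate image is 23.33 cm to the right of lens 1, which is 32.8 − (23.33) = 9.470 cm to the left of lens 2, so d_o2 = +9.470 cm.
Lens 2: 1/d_i2 = 1/f₂ − 1/d_o2 = 1/(16.0) − 1/(9.470) = -0.04310, so d_i2 = -23.2 cm.
The final image is virtual, 23.2 cm to the left of lens 2 (overall magnification ≈ -1.6).

23.2 cm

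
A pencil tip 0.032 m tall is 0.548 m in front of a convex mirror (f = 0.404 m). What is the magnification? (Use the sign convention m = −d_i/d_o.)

m = +0.424

For a convex mirror, f = -0.404 m.
1/d_i = 1/f − 1/d_o = 1/(-0.4040) − 1/(0.548) = -4.300, so d_i = -0.2326 m.
m = −d_i/d_o = −(-0.2326)/(0.548) = +0.424.
The image is virtual, upright and reduced, behind the mirror.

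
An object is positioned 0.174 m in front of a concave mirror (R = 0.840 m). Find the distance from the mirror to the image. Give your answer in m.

f = R/2 = 0.840/2 = 0.4200 m.
Mirror equation: 1/d_i = 1/f − 1/d_o = 1/(0.4200) − 1/(0.174) = 2.381 − 5.747 = -3.366, so d_i = -0.297 m.
The image is virtual, upright and enlarged, behind the mirror.

0.297 m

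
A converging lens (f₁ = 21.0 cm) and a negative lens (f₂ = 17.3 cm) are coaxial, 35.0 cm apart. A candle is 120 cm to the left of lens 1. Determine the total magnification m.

m = -0.137

Lens 1: 1/d_i1 = 1/(21.0) − 1/(120) = 0.03929, so d_i1 = 25.45 cm; m₁ = −d_i1/d_o1 = -0.2121.
d_o2 = 35.0 − (25.45) = 9.550 cm.
f₂ = −17.3 cm (diverging).
Lens 2: 1/d_i2 = 1/(-17.3) − 1/(9.550) = -0.1625, so d_i2 = -6.153 cm; m₂ = −d_i2/d_o2 = +0.6443.
m = m₁·m₂ = (-0.2121)(+0.6443) = -0.137.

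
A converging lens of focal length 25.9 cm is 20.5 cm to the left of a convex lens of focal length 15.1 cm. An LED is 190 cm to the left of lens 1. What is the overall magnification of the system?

Lens 1: 1/d_i1 = 1/(25.9) − 1/(190) = 0.03335, so d_i1 = 29.99 cm; m₁ = −d_i1/d_o1 = -0.1578.
d_o2 = 20.5 − (29.99) = -9.490 cm (virtual object).
Lens 2: 1/d_i2 = 1/(15.1) − 1/(-9.490) = 0.1716, so d_i2 = 5.828 cm; m₂ = −d_i2/d_o2 = +0.6141.
m = m₁·m₂ = (-0.1578)(+0.6141) = -0.0969.

m = -0.0969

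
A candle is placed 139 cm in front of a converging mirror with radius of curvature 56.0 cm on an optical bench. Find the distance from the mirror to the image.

35.1 cm

f = R/2 = 56.0/2 = 28.00 cm.
Mirror equation: 1/d_i = 1/f − 1/d_o = 1/(28.00) − 1/(139) = 0.03571 − 0.007194 = 0.02852, so d_i = 35.1 cm.
The image is real, inverted and reduced, in front of the mirror.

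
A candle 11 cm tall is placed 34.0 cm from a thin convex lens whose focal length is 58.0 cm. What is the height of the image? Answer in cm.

26.6 cm

1/d_i = 1/f − 1/d_o = 1/(58.00) − 1/(34.0) = -0.01217, so d_i = -82.17 cm.
m = −d_i/d_o = +2.417.
|h_i| = |m|·h_o = 2.417 × 11 = 26.6 cm. The image is virtual, upright and enlarged, on the same side as the object.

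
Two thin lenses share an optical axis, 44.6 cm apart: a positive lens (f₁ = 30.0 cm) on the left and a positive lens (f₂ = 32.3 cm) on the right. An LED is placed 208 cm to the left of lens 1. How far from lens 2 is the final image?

13.5 cm

Lens 1: 1/d_i1 = 1/f₁ − 1/d_o1 = 1/(30.0) − 1/(208) = 0.02853, so d_i1 = 35.06 cm.
The intermediate image is 35.06 cm to the right of lens 1, which is 44.6 − (35.06) = 9.540 cm to the left of lens 2, so d_o2 = +9.540 cm.
Lens 2: 1/d_i2 = 1/f₂ − 1/d_o2 = 1/(32.3) − 1/(9.540) = -0.07386, so d_i2 = -13.5 cm.
The final image is virtual, 13.5 cm to the left of lens 2 (overall magnification ≈ -0.24).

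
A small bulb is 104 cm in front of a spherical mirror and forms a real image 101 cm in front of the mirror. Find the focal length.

Real image ⇒ d_i = +101 cm.
1/f = 1/d_o + 1/d_i = 1/(104) + 1/(101) = 0.01952, so f = 51.2 cm.
Since f is positive, the spherical mirror is concave.

f = 51.2 cm (concave)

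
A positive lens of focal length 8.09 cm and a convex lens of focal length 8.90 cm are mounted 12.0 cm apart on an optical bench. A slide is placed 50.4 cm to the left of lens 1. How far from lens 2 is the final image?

Lens 1: 1/d_i1 = 1/f₁ − 1/d_o1 = 1/(8.09) − 1/(50.4) = 0.1038, so d_i1 = 9.637 cm.
The intermediate image is 9.637 cm to the right of lens 1, which is 12.0 − (9.637) = 2.363 cm to the left of lens 2, so d_o2 = +2.363 cm.
Lens 2: 1/d_i2 = 1/f₂ − 1/d_o2 = 1/(8.90) − 1/(2.363) = -0.3108, so d_i2 = -3.22 cm.
The final image is virtual, 3.22 cm to the left of lens 2 (overall magnification ≈ -0.26).

3.22 cm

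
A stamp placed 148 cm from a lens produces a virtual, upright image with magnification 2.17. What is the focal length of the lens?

f = 274 cm (converging)

m = −d_i/d_o ⇒ d_i = −m·d_o = −(+2.17)·(148) = -321.2 cm.
1/f = 1/d_o + 1/d_i = 1/(148) + 1/(-321.2) = 0.003643, so f = 274 cm.
Since f is positive, the lens is converging.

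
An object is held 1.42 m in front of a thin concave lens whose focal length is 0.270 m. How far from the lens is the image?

For a concave lens, f = -0.270 m.
Lens equation: 1/s_i = 1/f − 1/s_o = 1/(-0.2700) − 1/(1.42) = -3.704 − 0.7042 = -4.408, so s_i = -0.227 m.
The image is virtual, upright and reduced, on the same side as the object.

0.227 m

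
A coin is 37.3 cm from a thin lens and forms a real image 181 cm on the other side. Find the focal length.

f = 30.9 cm (converging)

Real image ⇒ d_i = +181 cm.
1/f = 1/d_o + 1/d_i = 1/(37.3) + 1/(181) = 0.03233, so f = 30.9 cm.
Since f is positive, the thin lens is converging.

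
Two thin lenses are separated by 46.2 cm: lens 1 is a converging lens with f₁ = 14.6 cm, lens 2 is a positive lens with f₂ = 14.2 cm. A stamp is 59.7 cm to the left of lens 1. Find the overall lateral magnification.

m = +0.363

Lens 1: 1/d_i1 = 1/(14.6) − 1/(59.7) = 0.05174, so d_i1 = 19.33 cm; m₁ = −d_i1/d_o1 = -0.3238.
d_o2 = 46.2 − (19.33) = 26.87 cm.
Lens 2: 1/d_i2 = 1/(14.2) − 1/(26.87) = 0.03321, so d_i2 = 30.11 cm; m₂ = −d_i2/d_o2 = -1.121.
m = m₁·m₂ = (-0.3238)(-1.121) = +0.363.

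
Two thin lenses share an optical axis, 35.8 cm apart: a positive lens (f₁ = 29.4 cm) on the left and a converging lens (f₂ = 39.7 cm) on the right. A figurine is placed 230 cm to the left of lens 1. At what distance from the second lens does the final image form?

Lens 1: 1/d_i1 = 1/f₁ − 1/d_o1 = 1/(29.4) − 1/(230) = 0.02967, so d_i1 = 33.71 cm.
The intermediate image is 33.71 cm to the right of lens 1, which is 35.8 − (33.71) = 2.090 cm to the left of lens 2, so d_o2 = +2.090 cm.
Lens 2: 1/d_i2 = 1/f₂ − 1/d_o2 = 1/(39.7) − 1/(2.090) = -0.4533, so d_i2 = -2.21 cm.
The final image is virtual, 2.21 cm to the left of lens 2 (overall magnification ≈ -0.15).

2.21 cm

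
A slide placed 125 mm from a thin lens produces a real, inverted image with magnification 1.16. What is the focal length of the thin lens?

m = −d_i/d_o ⇒ d_i = −m·d_o = −(-1.16)·(125) = 145.0 mm.
1/f = 1/d_o + 1/d_i = 1/(125) + 1/(145.0) = 0.01490, so f = 67.1 mm.
Since f is positive, the thin lens is converging.

f = 67.1 mm (converging)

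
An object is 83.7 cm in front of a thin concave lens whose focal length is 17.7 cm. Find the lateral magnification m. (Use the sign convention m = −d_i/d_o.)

m = +0.175

For a concave lens, f = -17.7 cm.
1/d_i = 1/f − 1/d_o = 1/(-17.70) − 1/(83.7) = -0.06844, so d_i = -14.61 cm.
m = −d_i/d_o = −(-14.61)/(83.7) = +0.175.
The image is virtual, upright and reduced, on the same side as the object.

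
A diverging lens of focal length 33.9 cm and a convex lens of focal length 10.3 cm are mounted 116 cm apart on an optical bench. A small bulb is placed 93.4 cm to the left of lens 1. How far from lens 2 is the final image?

11.1 cm

Lens 1 is diverging, so f₁ = −33.9 cm.
Lens 1: 1/d_i1 = 1/f₁ − 1/d_o1 = 1/(-33.9) − 1/(93.4) = -0.04021, so d_i1 = -24.87 cm.
The intermediate image is 24.87 cm to the left of lens 1 (virtual), which is 116 − (-24.87) = 140.9 cm to the left of lens 2, so d_o2 = +140.9 cm.
Lens 2: 1/d_i2 = 1/f₂ − 1/d_o2 = 1/(10.3) − 1/(140.9) = 0.08999, so d_i2 = 11.1 cm.
The final image is real, 11.1 cm to the right of lens 2 (overall magnification ≈ -0.021).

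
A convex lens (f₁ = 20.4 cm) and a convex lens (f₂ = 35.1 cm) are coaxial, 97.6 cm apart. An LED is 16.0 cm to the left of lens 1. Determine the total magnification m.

Lens 1: 1/d_i1 = 1/(20.4) − 1/(16.0) = -0.01348, so d_i1 = -74.18 cm; m₁ = −d_i1/d_o1 = +4.636.
d_o2 = 97.6 − (-74.18) = 171.8 cm.
Lens 2: 1/d_i2 = 1/(35.1) − 1/(171.8) = 0.02267, so d_i2 = 44.11 cm; m₂ = −d_i2/d_o2 = -0.2568.
m = m₁·m₂ = (+4.636)(-0.2568) = -1.19.

m = -1.19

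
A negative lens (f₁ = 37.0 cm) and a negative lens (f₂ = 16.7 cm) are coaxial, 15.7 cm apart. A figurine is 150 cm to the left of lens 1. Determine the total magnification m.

m = +0.0532

f₁ = −37.0 cm (diverging).
Lens 1: 1/d_i1 = 1/(-37.0) − 1/(150) = -0.03369, so d_i1 = -29.68 cm; m₁ = −d_i1/d_o1 = +0.1979.
d_o2 = 15.7 − (-29.68) = 45.38 cm.
f₂ = −16.7 cm (diverging).
Lens 2: 1/d_i2 = 1/(-16.7) − 1/(45.38) = -0.08192, so d_i2 = -12.21 cm; m₂ = −d_i2/d_o2 = +0.2690.
m = m₁·m₂ = (+0.1979)(+0.2690) = +0.0532.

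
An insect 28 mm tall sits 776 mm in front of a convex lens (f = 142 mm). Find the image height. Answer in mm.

6.27 mm

1/d_i = 1/f − 1/d_o = 1/(142.0) − 1/(776) = 0.005754, so d_i = 173.8 mm.
m = −d_i/d_o = -0.2240.
|h_i| = |m|·h_o = 0.2240 × 28 = 6.27 mm. The image is real, inverted and reduced, on the far side of the lens.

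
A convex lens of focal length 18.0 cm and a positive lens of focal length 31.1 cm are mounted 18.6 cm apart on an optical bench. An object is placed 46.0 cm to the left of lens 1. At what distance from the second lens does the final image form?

8.11 cm

Lens 1: 1/d_i1 = 1/f₁ − 1/d_o1 = 1/(18.0) − 1/(46.0) = 0.03382, so d_i1 = 29.57 cm.
The intermediate image is 29.57 cm to the right of lens 1, which lies 10.97 cm to the right of lens 2 — a virtual object — so d_o2 = −10.97 cm.
Lens 2: 1/d_i2 = 1/f₂ − 1/d_o2 = 1/(31.1) − 1/(-10.97) = 0.1233, so d_i2 = 8.11 cm.
The final image is real, 8.11 cm to the right of lens 2 (overall magnification ≈ -0.48).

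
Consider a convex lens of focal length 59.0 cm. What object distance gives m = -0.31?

m = −d_i/d_o ⇒ d_i = −m·d_o.
1/f = 1/d_o + 1/d_i = 1/d_o − 1/(m·d_o) = (1 − 1/m)/d_o, so d_o = f(1 − 1/m) = (59.00)(1 − 1/(-0.31)) = 249 cm.

249 cm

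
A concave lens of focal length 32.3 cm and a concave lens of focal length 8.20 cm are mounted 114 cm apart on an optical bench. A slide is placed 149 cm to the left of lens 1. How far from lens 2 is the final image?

7.75 cm

Lens 1 is diverging, so f₁ = −32.3 cm.
Lens 1: 1/d_i1 = 1/f₁ − 1/d_o1 = 1/(-32.3) − 1/(149) = -0.03767, so d_i1 = -26.55 cm.
The intermediate image is 26.55 cm to the left of lens 1 (virtual), which is 114 − (-26.55) = 140.6 cm to the left of lens 2, so d_o2 = +140.6 cm.
Lens 2 is diverging, so f₂ = −8.20 cm.
Lens 2: 1/d_i2 = 1/f₂ − 1/d_o2 = 1/(-8.20) − 1/(140.6) = -0.1291, so d_i2 = -7.75 cm.
The final image is virtual, 7.75 cm to the left of lens 2 (overall magnification ≈ 0.0098).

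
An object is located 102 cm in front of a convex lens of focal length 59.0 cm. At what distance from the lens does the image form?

Lens equation: 1/s_i = 1/f − 1/s_o = 1/(59.00) − 1/(102) = 0.01695 − 0.009804 = 0.007145, so s_i = 140 cm.
The image is real, inverted and enlarged, on the far side of the lens.

140 cm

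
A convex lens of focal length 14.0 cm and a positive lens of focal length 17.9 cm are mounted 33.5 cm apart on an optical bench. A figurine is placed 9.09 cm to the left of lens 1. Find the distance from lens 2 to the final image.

Lens 1: 1/d_i1 = 1/f₁ − 1/d_o1 = 1/(14.0) − 1/(9.09) = -0.03858, so d_i1 = -25.92 cm.
The intermediate image is 25.92 cm to the left of lens 1 (virtual), which is 33.5 − (-25.92) = 59.42 cm to the left of lens 2, so d_o2 = +59.42 cm.
Lens 2: 1/d_i2 = 1/f₂ − 1/d_o2 = 1/(17.9) − 1/(59.42) = 0.03904, so d_i2 = 25.6 cm.
The final image is real, 25.6 cm to the right of lens 2 (overall magnification ≈ -1.2).

25.6 cm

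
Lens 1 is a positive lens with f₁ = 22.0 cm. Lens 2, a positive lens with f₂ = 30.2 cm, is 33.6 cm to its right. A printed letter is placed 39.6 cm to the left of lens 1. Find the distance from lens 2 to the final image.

10.4 cm

Lens 1: 1/d_i1 = 1/f₁ − 1/d_o1 = 1/(22.0) − 1/(39.6) = 0.02020, so d_i1 = 49.50 cm.
The intermediate image is 49.50 cm to the right of lens 1, which lies 15.90 cm to the right of lens 2 — a virtual object — so d_o2 = −15.90 cm.
Lens 2: 1/d_i2 = 1/f₂ − 1/d_o2 = 1/(30.2) − 1/(-15.90) = 0.09601, so d_i2 = 10.4 cm.
The final image is real, 10.4 cm to the right of lens 2 (overall magnification ≈ -0.82).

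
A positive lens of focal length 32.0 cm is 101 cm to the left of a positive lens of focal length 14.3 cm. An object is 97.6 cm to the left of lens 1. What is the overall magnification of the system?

m = +0.178

Lens 1: 1/d_i1 = 1/(32.0) − 1/(97.6) = 0.02100, so d_i1 = 47.61 cm; m₁ = −d_i1/d_o1 = -0.4878.
d_o2 = 101 − (47.61) = 53.39 cm.
Lens 2: 1/d_i2 = 1/(14.3) − 1/(53.39) = 0.05120, so d_i2 = 19.53 cm; m₂ = −d_i2/d_o2 = -0.3658.
m = m₁·m₂ = (-0.4878)(-0.3658) = +0.178.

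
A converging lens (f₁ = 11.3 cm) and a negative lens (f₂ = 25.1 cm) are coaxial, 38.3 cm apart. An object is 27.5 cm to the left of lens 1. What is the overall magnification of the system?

m = -0.396

Lens 1: 1/d_i1 = 1/(11.3) − 1/(27.5) = 0.05213, so d_i1 = 19.18 cm; m₁ = −d_i1/d_o1 = -0.6975.
d_o2 = 38.3 − (19.18) = 19.12 cm.
f₂ = −25.1 cm (diverging).
Lens 2: 1/d_i2 = 1/(-25.1) − 1/(19.12) = -0.09214, so d_i2 = -10.85 cm; m₂ = −d_i2/d_o2 = +0.5676.
m = m₁·m₂ = (-0.6975)(+0.5676) = -0.396.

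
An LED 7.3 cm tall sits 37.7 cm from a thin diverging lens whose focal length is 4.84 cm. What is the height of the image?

For a diverging lens, f = -4.84 cm.
1/d_i = 1/f − 1/d_o = 1/(-4.840) − 1/(37.7) = -0.2331, so d_i = -4.289 cm.
m = −d_i/d_o = +0.1138.
|h_i| = |m|·h_o = 0.1138 × 7.3 = 0.831 cm. The image is virtual, upright and reduced, on the same side as the object.

0.831 cm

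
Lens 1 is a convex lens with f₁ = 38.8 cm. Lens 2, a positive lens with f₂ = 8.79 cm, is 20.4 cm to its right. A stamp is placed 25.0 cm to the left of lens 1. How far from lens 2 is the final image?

Lens 1: 1/d_i1 = 1/f₁ − 1/d_o1 = 1/(38.8) − 1/(25.0) = -0.01423, so d_i1 = -70.29 cm.
The intermediate image is 70.29 cm to the left of lens 1 (virtual), which is 20.4 − (-70.29) = 90.69 cm to the left of lens 2, so d_o2 = +90.69 cm.
Lens 2: 1/d_i2 = 1/f₂ − 1/d_o2 = 1/(8.79) − 1/(90.69) = 0.1027, so d_i2 = 9.73 cm.
The final image is real, 9.73 cm to the right of lens 2 (overall magnification ≈ -0.30).

9.73 cm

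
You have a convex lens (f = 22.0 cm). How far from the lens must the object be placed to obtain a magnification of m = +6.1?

m = −d_i/d_o ⇒ d_i = −m·d_o.
1/f = 1/d_o + 1/d_i = 1/d_o − 1/(m·d_o) = (1 − 1/m)/d_o, so d_o = f(1 − 1/m) = (22.00)(1 − 1/(+6.1)) = 18.4 cm.

18.4 cm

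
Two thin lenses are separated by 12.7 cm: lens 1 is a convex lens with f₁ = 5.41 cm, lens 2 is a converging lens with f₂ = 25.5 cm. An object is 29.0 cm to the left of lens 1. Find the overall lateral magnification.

Lens 1: 1/d_i1 = 1/(5.41) − 1/(29.0) = 0.1504, so d_i1 = 6.651 cm; m₁ = −d_i1/d_o1 = -0.2293.
d_o2 = 12.7 − (6.651) = 6.049 cm.
Lens 2: 1/d_i2 = 1/(25.5) − 1/(6.049) = -0.1261, so d_i2 = -7.930 cm; m₂ = −d_i2/d_o2 = +1.311.
m = m₁·m₂ = (-0.2293)(+1.311) = -0.301.

m = -0.301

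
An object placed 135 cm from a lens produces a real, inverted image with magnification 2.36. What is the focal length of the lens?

f = 94.8 cm (converging)

m = −d_i/d_o ⇒ d_i = −m·d_o = −(-2.36)·(135) = 318.6 cm.
1/f = 1/d_o + 1/d_i = 1/(135) + 1/(318.6) = 0.01055, so f = 94.8 cm.
Since f is positive, the lens is converging.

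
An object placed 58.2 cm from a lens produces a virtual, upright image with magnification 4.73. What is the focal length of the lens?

f = 73.8 cm (converging)

m = −d_i/d_o ⇒ d_i = −m·d_o = −(+4.73)·(58.2) = -275.3 cm.
1/f = 1/d_o + 1/d_i = 1/(58.2) + 1/(-275.3) = 0.01355, so f = 73.8 cm.
Since f is positive, the lens is converging.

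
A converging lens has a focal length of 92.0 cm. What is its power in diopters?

P = +1.09 D

f = 92.0 cm = 0.920 m.
P = 1/f = 1/(0.920 m) = +1.09 D.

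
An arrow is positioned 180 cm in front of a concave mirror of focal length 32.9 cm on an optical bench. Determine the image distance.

Mirror equation: 1/s_i = 1/f − 1/s_o = 1/(32.90) − 1/(180) = 0.03040 − 0.005556 = 0.02484, so s_i = 40.3 cm.
The image is real, inverted and reduced, in front of the mirror.

40.3 cm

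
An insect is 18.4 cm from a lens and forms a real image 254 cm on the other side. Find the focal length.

Real image ⇒ d_i = +254 cm.
1/f = 1/d_o + 1/d_i = 1/(18.4) + 1/(254) = 0.05828, so f = 17.2 cm.
Since f is positive, the lens is converging.

f = 17.2 cm (converging)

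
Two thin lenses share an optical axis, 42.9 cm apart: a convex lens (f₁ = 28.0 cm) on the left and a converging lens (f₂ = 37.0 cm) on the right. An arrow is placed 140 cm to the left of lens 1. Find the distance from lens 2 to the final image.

10.0 cm

Lens 1: 1/d_i1 = 1/f₁ − 1/d_o1 = 1/(28.0) − 1/(140) = 0.02857, so d_i1 = 35.00 cm.
The intermediate image is 35.00 cm to the right of lens 1, which is 42.9 − (35.00) = 7.900 cm to the left of lens 2, so d_o2 = +7.900 cm.
Lens 2: 1/d_i2 = 1/f₂ − 1/d_o2 = 1/(37.0) − 1/(7.900) = -0.09956, so d_i2 = -10.0 cm.
The final image is virtual, 10.0 cm to the left of lens 2 (overall magnification ≈ -0.32).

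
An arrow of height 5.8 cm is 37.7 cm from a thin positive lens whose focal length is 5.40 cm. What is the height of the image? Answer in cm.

1/d_i = 1/f − 1/d_o = 1/(5.400) − 1/(37.7) = 0.1587, so d_i = 6.303 cm.
m = −d_i/d_o = -0.1672.
|h_i| = |m|·h_o = 0.1672 × 5.8 = 0.970 cm. The image is real, inverted and reduced, on the far side of the lens.

0.970 cm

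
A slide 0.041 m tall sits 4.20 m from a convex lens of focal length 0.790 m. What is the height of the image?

0.00950 m

1/d_i = 1/f − 1/d_o = 1/(0.7900) − 1/(4.20) = 1.028, so d_i = 0.9730 m.
m = −d_i/d_o = -0.2317.
|h_i| = |m|·h_o = 0.2317 × 0.041 = 0.00950 m. The image is real, inverted and reduced, on the far side of the lens.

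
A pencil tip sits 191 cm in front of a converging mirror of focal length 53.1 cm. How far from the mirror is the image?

73.5 cm

Mirror equation: 1/d_i = 1/f − 1/d_o = 1/(53.10) − 1/(191) = 0.01883 − 0.005236 = 0.01360, so d_i = 73.5 cm.
The image is real, inverted and reduced, in front of the mirror.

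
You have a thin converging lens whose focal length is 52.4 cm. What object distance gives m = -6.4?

60.6 cm

m = −d_i/d_o ⇒ d_i = −m·d_o.
1/f = 1/d_o + 1/d_i = 1/d_o − 1/(m·d_o) = (1 − 1/m)/d_o, so d_o = f(1 − 1/m) = (52.40)(1 − 1/(-6.4)) = 60.6 cm.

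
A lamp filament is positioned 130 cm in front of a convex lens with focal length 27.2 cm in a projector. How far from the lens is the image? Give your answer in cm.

Thin-lens equation: 1/d_i = 1/f − 1/d_o = 1/(27.20) − 1/(130) = 0.03676 − 0.007692 = 0.02907, so d_i = 34.4 cm.
The image is real, inverted and reduced, on the far side of the lens.

34.4 cm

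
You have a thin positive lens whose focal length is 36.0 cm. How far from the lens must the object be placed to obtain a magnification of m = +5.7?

m = −d_i/d_o ⇒ d_i = −m·d_o.
1/f = 1/d_o + 1/d_i = 1/d_o − 1/(m·d_o) = (1 − 1/m)/d_o, so d_o = f(1 − 1/m) = (36.00)(1 − 1/(+5.7)) = 29.7 cm.

29.7 cm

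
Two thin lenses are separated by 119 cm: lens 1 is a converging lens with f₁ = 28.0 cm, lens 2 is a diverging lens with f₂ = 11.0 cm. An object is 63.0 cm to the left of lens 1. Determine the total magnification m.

Lens 1: 1/d_i1 = 1/(28.0) − 1/(63.0) = 0.01984, so d_i1 = 50.40 cm; m₁ = −d_i1/d_o1 = -0.8000.
d_o2 = 119 − (50.40) = 68.60 cm.
f₂ = −11.0 cm (diverging).
Lens 2: 1/d_i2 = 1/(-11.0) − 1/(68.60) = -0.1055, so d_i2 = -9.480 cm; m₂ = −d_i2/d_o2 = +0.1382.
m = m₁·m₂ = (-0.8000)(+0.1382) = -0.111.

m = -0.111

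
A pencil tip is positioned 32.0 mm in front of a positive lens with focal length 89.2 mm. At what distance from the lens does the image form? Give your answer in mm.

Thin-lens equation: 1/v = 1/f − 1/u = 1/(89.20) − 1/(32.0) = 0.01121 − 0.03125 = -0.02004, so v = -49.9 mm.
The image is virtual, upright and enlarged, on the same side as the object.

49.9 mm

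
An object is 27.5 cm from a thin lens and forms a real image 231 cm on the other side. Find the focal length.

Real image ⇒ d_i = +231 cm.
1/f = 1/d_o + 1/d_i = 1/(27.5) + 1/(231) = 0.04069, so f = 24.6 cm.
Since f is positive, the thin lens is converging.

f = 24.6 cm (converging)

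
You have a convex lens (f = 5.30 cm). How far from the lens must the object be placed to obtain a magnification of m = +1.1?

m = −d_i/d_o ⇒ d_i = −m·d_o.
1/f = 1/d_o + 1/d_i = 1/d_o − 1/(m·d_o) = (1 − 1/m)/d_o, so d_o = f(1 − 1/m) = (5.300)(1 − 1/(+1.1)) = 0.482 cm.

0.482 cm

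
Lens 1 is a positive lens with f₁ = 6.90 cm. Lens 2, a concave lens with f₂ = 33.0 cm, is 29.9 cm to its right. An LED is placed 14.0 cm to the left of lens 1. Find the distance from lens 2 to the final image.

Lens 1: 1/d_i1 = 1/f₁ − 1/d_o1 = 1/(6.90) − 1/(14.0) = 0.07350, so d_i1 = 13.61 cm.
The intermediate image is 13.61 cm to the right of lens 1, which is 29.9 − (13.61) = 16.29 cm to the left of lens 2, so d_o2 = +16.29 cm.
Lens 2 is diverging, so f₂ = −33.0 cm.
Lens 2: 1/d_i2 = 1/f₂ − 1/d_o2 = 1/(-33.0) − 1/(16.29) = -0.09169, so d_i2 = -10.9 cm.
The final image is virtual, 10.9 cm to the left of lens 2 (overall magnification ≈ -0.65).

10.9 cm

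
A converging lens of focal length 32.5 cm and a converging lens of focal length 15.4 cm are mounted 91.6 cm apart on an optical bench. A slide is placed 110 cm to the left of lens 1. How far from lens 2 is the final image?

23.3 cm

Lens 1: 1/d_i1 = 1/f₁ − 1/d_o1 = 1/(32.5) − 1/(110) = 0.02168, so d_i1 = 46.13 cm.
The intermediate image is 46.13 cm to the right of lens 1, which is 91.6 − (46.13) = 45.47 cm to the left of lens 2, so d_o2 = +45.47 cm.
Lens 2: 1/d_i2 = 1/f₂ − 1/d_o2 = 1/(15.4) − 1/(45.47) = 0.04294, so d_i2 = 23.3 cm.
The final image is real, 23.3 cm to the right of lens 2 (overall magnification ≈ 0.21).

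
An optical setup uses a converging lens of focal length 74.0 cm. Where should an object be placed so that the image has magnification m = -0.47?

231 cm

m = −d_i/d_o ⇒ d_i = −m·d_o.
1/f = 1/d_o + 1/d_i = 1/d_o − 1/(m·d_o) = (1 − 1/m)/d_o, so d_o = f(1 − 1/m) = (74.00)(1 − 1/(-0.47)) = 231 cm.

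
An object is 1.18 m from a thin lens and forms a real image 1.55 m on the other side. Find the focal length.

f = 0.670 m (converging)

Real image ⇒ d_i = +1.55 m.
1/f = 1/d_o + 1/d_i = 1/(1.18) + 1/(1.55) = 1.493, so f = 0.670 m.
Since f is positive, the thin lens is converging.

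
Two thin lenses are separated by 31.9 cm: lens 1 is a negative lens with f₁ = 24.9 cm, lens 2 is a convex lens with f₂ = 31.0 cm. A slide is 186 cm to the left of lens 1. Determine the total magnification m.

f₁ = −24.9 cm (diverging).
Lens 1: 1/d_i1 = 1/(-24.9) − 1/(186) = -0.04554, so d_i1 = -21.96 cm; m₁ = −d_i1/d_o1 = +0.1181.
d_o2 = 31.9 − (-21.96) = 53.86 cm.
Lens 2: 1/d_i2 = 1/(31.0) − 1/(53.86) = 0.01369, so d_i2 = 73.04 cm; m₂ = −d_i2/d_o2 = -1.356.
m = m₁·m₂ = (+0.1181)(-1.356) = -0.160.

m = -0.160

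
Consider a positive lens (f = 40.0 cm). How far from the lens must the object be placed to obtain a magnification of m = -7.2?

45.6 cm

m = −d_i/d_o ⇒ d_i = −m·d_o.
1/f = 1/d_o + 1/d_i = 1/d_o − 1/(m·d_o) = (1 − 1/m)/d_o, so d_o = f(1 − 1/m) = (40.00)(1 − 1/(-7.2)) = 45.6 cm.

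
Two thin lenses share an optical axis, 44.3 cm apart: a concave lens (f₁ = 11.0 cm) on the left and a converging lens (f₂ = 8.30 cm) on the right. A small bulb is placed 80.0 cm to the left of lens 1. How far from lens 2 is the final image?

Lens 1 is diverging, so f₁ = −11.0 cm.
Lens 1: 1/d_i1 = 1/f₁ − 1/d_o1 = 1/(-11.0) − 1/(80.0) = -0.1034, so d_i1 = -9.670 cm.
The intermediate image is 9.670 cm to the left of lens 1 (virtual), which is 44.3 − (-9.670) = 53.97 cm to the left of lens 2, so d_o2 = +53.97 cm.
Lens 2: 1/d_i2 = 1/f₂ − 1/d_o2 = 1/(8.30) − 1/(53.97) = 0.1020, so d_i2 = 9.81 cm.
The final image is real, 9.81 cm to the right of lens 2 (overall magnification ≈ -0.022).

9.81 cm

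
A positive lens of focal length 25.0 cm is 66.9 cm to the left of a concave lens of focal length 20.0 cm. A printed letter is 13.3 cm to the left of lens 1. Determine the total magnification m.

m = +0.371

Lens 1: 1/d_i1 = 1/(25.0) − 1/(13.3) = -0.03519, so d_i1 = -28.42 cm; m₁ = −d_i1/d_o1 = +2.137.
d_o2 = 66.9 − (-28.42) = 95.32 cm.
f₂ = −20.0 cm (diverging).
Lens 2: 1/d_i2 = 1/(-20.0) − 1/(95.32) = -0.06049, so d_i2 = -16.53 cm; m₂ = −d_i2/d_o2 = +0.1734.
m = m₁·m₂ = (+2.137)(+0.1734) = +0.371.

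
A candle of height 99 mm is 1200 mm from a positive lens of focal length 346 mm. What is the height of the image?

40.1 mm

1/d_i = 1/f − 1/d_o = 1/(346.0) − 1/(1200) = 0.002057, so d_i = 486.2 mm.
m = −d_i/d_o = -0.4052.
|h_i| = |m|·h_o = 0.4052 × 99 = 40.1 mm. The image is real, inverted and reduced, on the far side of the lens.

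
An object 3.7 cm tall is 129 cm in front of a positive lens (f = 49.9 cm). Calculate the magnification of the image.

1/d_i = 1/f − 1/d_o = 1/(49.90) − 1/(129) = 0.01229, so d_i = 81.38 cm.
m = −d_i/d_o = −(81.38)/(129) = -0.631.
The image is real, inverted and reduced, on the far side of the lens.

m = -0.631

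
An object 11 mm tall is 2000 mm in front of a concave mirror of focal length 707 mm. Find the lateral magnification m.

m = -0.547

1/d_i = 1/f − 1/d_o = 1/(707.0) − 1/(2000) = 0.0009144, so d_i = 1094 mm.
m = −d_i/d_o = −(1094)/(2000) = -0.547.
The image is real, inverted and reduced, in front of the mirror.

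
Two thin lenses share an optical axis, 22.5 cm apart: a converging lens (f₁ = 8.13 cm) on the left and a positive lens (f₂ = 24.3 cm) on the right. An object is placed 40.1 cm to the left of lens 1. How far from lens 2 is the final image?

24.9 cm

Lens 1: 1/d_i1 = 1/f₁ − 1/d_o1 = 1/(8.13) − 1/(40.1) = 0.09806, so d_i1 = 10.20 cm.
The intermediate image is 10.20 cm to the right of lens 1, which is 22.5 − (10.20) = 12.30 cm to the left of lens 2, so d_o2 = +12.30 cm.
Lens 2: 1/d_i2 = 1/f₂ − 1/d_o2 = 1/(24.3) − 1/(12.30) = -0.04015, so d_i2 = -24.9 cm.
The final image is virtual, 24.9 cm to the left of lens 2 (overall magnification ≈ -0.52).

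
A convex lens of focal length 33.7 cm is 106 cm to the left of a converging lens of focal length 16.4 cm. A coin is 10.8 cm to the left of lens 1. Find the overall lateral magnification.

m = -0.229

Lens 1: 1/d_i1 = 1/(33.7) − 1/(10.8) = -0.06292, so d_i1 = -15.89 cm; m₁ = −d_i1/d_o1 = +1.471.
d_o2 = 106 − (-15.89) = 121.9 cm.
Lens 2: 1/d_i2 = 1/(16.4) − 1/(121.9) = 0.05277, so d_i2 = 18.95 cm; m₂ = −d_i2/d_o2 = -0.1555.
m = m₁·m₂ = (+1.471)(-0.1555) = -0.229.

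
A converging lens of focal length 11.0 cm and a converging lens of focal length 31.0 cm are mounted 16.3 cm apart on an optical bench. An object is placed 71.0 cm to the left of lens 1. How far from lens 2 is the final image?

3.67 cm

Lens 1: 1/d_i1 = 1/f₁ − 1/d_o1 = 1/(11.0) − 1/(71.0) = 0.07682, so d_i1 = 13.02 cm.
The intermediate image is 13.02 cm to the right of lens 1, which is 16.3 − (13.02) = 3.280 cm to the left of lens 2, so d_o2 = +3.280 cm.
Lens 2: 1/d_i2 = 1/f₂ − 1/d_o2 = 1/(31.0) − 1/(3.280) = -0.2726, so d_i2 = -3.67 cm.
The final image is virtual, 3.67 cm to the left of lens 2 (overall magnification ≈ -0.21).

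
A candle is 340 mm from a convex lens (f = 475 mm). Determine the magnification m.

1/d_i = 1/f − 1/d_o = 1/(475.0) − 1/(340) = -0.0008359, so d_i = -1196 mm.
m = −d_i/d_o = −(-1196)/(340) = +3.52.
The image is virtual, upright and enlarged, on the same side as the object.

m = +3.52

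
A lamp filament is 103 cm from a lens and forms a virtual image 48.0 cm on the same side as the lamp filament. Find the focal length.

Virtual image ⇒ d_i = −48.0 cm.
1/f = 1/d_o + 1/d_i = 1/(103) + 1/(-48.0) = -0.01112, so f = -89.9 cm.
Since f is negative, the lens is diverging.

f = -89.9 cm (diverging)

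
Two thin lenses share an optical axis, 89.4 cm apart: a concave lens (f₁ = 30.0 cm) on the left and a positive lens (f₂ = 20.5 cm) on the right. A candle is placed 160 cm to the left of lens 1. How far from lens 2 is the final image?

25.0 cm

Lens 1 is diverging, so f₁ = −30.0 cm.
Lens 1: 1/d_i1 = 1/f₁ − 1/d_o1 = 1/(-30.0) − 1/(160) = -0.03958, so d_i1 = -25.26 cm.
The intermediate image is 25.26 cm to the left of lens 1 (virtual), which is 89.4 − (-25.26) = 114.7 cm to the left of lens 2, so d_o2 = +114.7 cm.
Lens 2: 1/d_i2 = 1/f₂ − 1/d_o2 = 1/(20.5) − 1/(114.7) = 0.04006, so d_i2 = 25.0 cm.
The final image is real, 25.0 cm to the right of lens 2 (overall magnification ≈ -0.034).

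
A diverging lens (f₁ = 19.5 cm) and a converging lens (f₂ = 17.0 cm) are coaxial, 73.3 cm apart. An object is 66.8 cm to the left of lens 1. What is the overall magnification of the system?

m = -0.0538

f₁ = −19.5 cm (diverging).
Lens 1: 1/d_i1 = 1/(-19.5) − 1/(66.8) = -0.06625, so d_i1 = -15.09 cm; m₁ = −d_i1/d_o1 = +0.2259.
d_o2 = 73.3 − (-15.09) = 88.39 cm.
Lens 2: 1/d_i2 = 1/(17.0) − 1/(88.39) = 0.04751, so d_i2 = 21.05 cm; m₂ = −d_i2/d_o2 = -0.2381.
m = m₁·m₂ = (+0.2259)(-0.2381) = -0.0538.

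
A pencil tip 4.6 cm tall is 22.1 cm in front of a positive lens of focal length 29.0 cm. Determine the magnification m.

m = +4.20

1/d_i = 1/f − 1/d_o = 1/(29.00) − 1/(22.1) = -0.01077, so d_i = -92.88 cm.
m = −d_i/d_o = −(-92.88)/(22.1) = +4.20.
The image is virtual, upright and enlarged, on the same side as the object.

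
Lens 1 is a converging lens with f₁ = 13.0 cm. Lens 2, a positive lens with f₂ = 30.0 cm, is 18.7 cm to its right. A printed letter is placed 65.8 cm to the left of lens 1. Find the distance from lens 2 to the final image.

2.73 cm

Lens 1: 1/d_i1 = 1/f₁ − 1/d_o1 = 1/(13.0) − 1/(65.8) = 0.06173, so d_i1 = 16.20 cm.
The intermediate image is 16.20 cm to the right of lens 1, which is 18.7 − (16.20) = 2.500 cm to the left of lens 2, so d_o2 = +2.500 cm.
Lens 2: 1/d_i2 = 1/f₂ − 1/d_o2 = 1/(30.0) − 1/(2.500) = -0.3667, so d_i2 = -2.73 cm.
The final image is virtual, 2.73 cm to the left of lens 2 (overall magnification ≈ -0.27).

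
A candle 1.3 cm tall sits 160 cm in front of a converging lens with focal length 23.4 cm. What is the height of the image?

0.223 cm

1/d_i = 1/f − 1/d_o = 1/(23.40) − 1/(160) = 0.03649, so d_i = 27.41 cm.
m = −d_i/d_o = -0.1713.
|h_i| = |m|·h_o = 0.1713 × 1.3 = 0.223 cm. The image is real, inverted and reduced, on the far side of the lens.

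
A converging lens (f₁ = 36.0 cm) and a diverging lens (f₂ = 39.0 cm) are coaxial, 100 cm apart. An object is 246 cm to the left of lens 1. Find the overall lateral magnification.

Lens 1: 1/d_i1 = 1/(36.0) − 1/(246) = 0.02371, so d_i1 = 42.17 cm; m₁ = −d_i1/d_o1 = -0.1714.
d_o2 = 100 − (42.17) = 57.83 cm.
f₂ = −39.0 cm (diverging).
Lens 2: 1/d_i2 = 1/(-39.0) − 1/(57.83) = -0.04293, so d_i2 = -23.29 cm; m₂ = −d_i2/d_o2 = +0.4028.
m = m₁·m₂ = (-0.1714)(+0.4028) = -0.0690.

m = -0.0690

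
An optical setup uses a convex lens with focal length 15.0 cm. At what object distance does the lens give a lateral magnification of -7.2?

17.1 cm

m = −d_i/d_o ⇒ d_i = −m·d_o.
1/f = 1/d_o + 1/d_i = 1/d_o − 1/(m·d_o) = (1 − 1/m)/d_o, so d_o = f(1 − 1/m) = (15.00)(1 − 1/(-7.2)) = 17.1 cm.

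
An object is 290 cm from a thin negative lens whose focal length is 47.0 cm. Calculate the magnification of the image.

m = +0.139

For a negative lens, f = -47.0 cm.
1/d_i = 1/f − 1/d_o = 1/(-47.00) − 1/(290) = -0.02472, so d_i = -40.45 cm.
m = −d_i/d_o = −(-40.45)/(290) = +0.139.
The image is virtual, upright and reduced, on the same side as the object.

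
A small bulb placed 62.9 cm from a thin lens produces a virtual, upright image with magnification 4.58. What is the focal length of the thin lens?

m = −d_i/d_o ⇒ d_i = −m·d_o = −(+4.58)·(62.9) = -288.1 cm.
1/f = 1/d_o + 1/d_i = 1/(62.9) + 1/(-288.1) = 0.01243, so f = 80.5 cm.
Since f is positive, the thin lens is converging.

f = 80.5 cm (converging)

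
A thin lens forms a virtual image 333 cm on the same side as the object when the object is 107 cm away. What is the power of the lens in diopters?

Virtual image ⇒ d_i = −333 cm.
1/f = 1/d_o + 1/d_i = 1/(107) + 1/(-333) = 0.006343 cm⁻¹.
f = 157.7 cm = 1.577 m, so P = 1/f = +0.634 D.

P = +0.634 D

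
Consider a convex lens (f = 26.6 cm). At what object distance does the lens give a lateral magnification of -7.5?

m = −d_i/d_o ⇒ d_i = −m·d_o.
1/f = 1/d_o + 1/d_i = 1/d_o − 1/(m·d_o) = (1 − 1/m)/d_o, so d_o = f(1 − 1/m) = (26.60)(1 − 1/(-7.5)) = 30.1 cm.

30.1 cm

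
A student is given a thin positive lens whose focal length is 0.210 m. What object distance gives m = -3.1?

m = −d_i/d_o ⇒ d_i = −m·d_o.
1/f = 1/d_o + 1/d_i = 1/d_o − 1/(m·d_o) = (1 − 1/m)/d_o, so d_o = f(1 − 1/m) = (0.2100)(1 − 1/(-3.1)) = 0.278 m.

0.278 m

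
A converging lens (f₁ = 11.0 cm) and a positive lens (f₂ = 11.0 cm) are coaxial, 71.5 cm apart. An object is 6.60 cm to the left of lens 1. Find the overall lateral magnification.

m = -0.357

Lens 1: 1/d_i1 = 1/(11.0) − 1/(6.60) = -0.06061, so d_i1 = -16.50 cm; m₁ = −d_i1/d_o1 = +2.500.
d_o2 = 71.5 − (-16.50) = 88.00 cm.
Lens 2: 1/d_i2 = 1/(11.0) − 1/(88.00) = 0.07955, so d_i2 = 12.57 cm; m₂ = −d_i2/d_o2 = -0.1429.
m = m₁·m₂ = (+2.500)(-0.1429) = -0.357.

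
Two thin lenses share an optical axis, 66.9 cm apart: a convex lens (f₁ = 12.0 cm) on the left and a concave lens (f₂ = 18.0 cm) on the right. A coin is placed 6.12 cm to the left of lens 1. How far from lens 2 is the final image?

14.7 cm

Lens 1: 1/d_i1 = 1/f₁ − 1/d_o1 = 1/(12.0) − 1/(6.12) = -0.08007, so d_i1 = -12.49 cm.
The intermediate image is 12.49 cm to the left of lens 1 (virtual), which is 66.9 − (-12.49) = 79.39 cm to the left of lens 2, so d_o2 = +79.39 cm.
Lens 2 is diverging, so f₂ = −18.0 cm.
Lens 2: 1/d_i2 = 1/f₂ − 1/d_o2 = 1/(-18.0) − 1/(79.39) = -0.06815, so d_i2 = -14.7 cm.
The final image is virtual, 14.7 cm to the left of lens 2 (overall magnification ≈ 0.38).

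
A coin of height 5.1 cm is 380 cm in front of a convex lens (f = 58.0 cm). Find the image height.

0.919 cm

1/d_i = 1/f − 1/d_o = 1/(58.00) − 1/(380) = 0.01461, so d_i = 68.45 cm.
m = −d_i/d_o = -0.1801.
|h_i| = |m|·h_o = 0.1801 × 5.1 = 0.919 cm. The image is real, inverted and reduced, on the far side of the lens.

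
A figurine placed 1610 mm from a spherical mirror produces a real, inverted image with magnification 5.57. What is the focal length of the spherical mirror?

f = 1360 mm (concave)

m = −d_i/d_o ⇒ d_i = −m·d_o = −(-5.57)·(1610) = 8968 mm.
1/f = 1/d_o + 1/d_i = 1/(1610) + 1/(8968) = 0.0007326, so f = 1360 mm.
Since f is positive, the spherical mirror is concave.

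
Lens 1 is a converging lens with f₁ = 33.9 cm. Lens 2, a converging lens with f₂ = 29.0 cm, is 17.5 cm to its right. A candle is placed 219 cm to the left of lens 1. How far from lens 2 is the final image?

12.7 cm

Lens 1: 1/d_i1 = 1/f₁ − 1/d_o1 = 1/(33.9) − 1/(219) = 0.02493, so d_i1 = 40.11 cm.
The intermediate image is 40.11 cm to the right of lens 1, which lies 22.61 cm to the right of lens 2 — a virtual object — so d_o2 = −22.61 cm.
Lens 2: 1/d_i2 = 1/f₂ − 1/d_o2 = 1/(29.0) − 1/(-22.61) = 0.07871, so d_i2 = 12.7 cm.
The final image is real, 12.7 cm to the right of lens 2 (overall magnification ≈ -0.10).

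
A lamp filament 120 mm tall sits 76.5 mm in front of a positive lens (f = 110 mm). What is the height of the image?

394 mm

1/d_i = 1/f − 1/d_o = 1/(110.0) − 1/(76.5) = -0.003981, so d_i = -251.2 mm.
m = −d_i/d_o = +3.284.
|h_i| = |m|·h_o = 3.284 × 120 = 394 mm. The image is virtual, upright and enlarged, on the same side as the object.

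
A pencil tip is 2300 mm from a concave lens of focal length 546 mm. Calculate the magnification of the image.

m = +0.192

For a concave lens, f = -546 mm.
1/d_i = 1/f − 1/d_o = 1/(-546.0) − 1/(2300) = -0.002266, so d_i = -441.3 mm.
m = −d_i/d_o = −(-441.3)/(2300) = +0.192.
The image is virtual, upright and reduced, on the same side as the object.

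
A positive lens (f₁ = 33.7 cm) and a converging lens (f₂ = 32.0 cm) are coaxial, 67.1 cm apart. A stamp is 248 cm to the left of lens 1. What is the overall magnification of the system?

Lens 1: 1/d_i1 = 1/(33.7) − 1/(248) = 0.02564, so d_i1 = 39.00 cm; m₁ = −d_i1/d_o1 = -0.1573.
d_o2 = 67.1 − (39.00) = 28.10 cm.
Lens 2: 1/d_i2 = 1/(32.0) − 1/(28.10) = -0.004337, so d_i2 = -230.6 cm; m₂ = −d_i2/d_o2 = +8.205.
m = m₁·m₂ = (-0.1573)(+8.205) = -1.29.

m = -1.29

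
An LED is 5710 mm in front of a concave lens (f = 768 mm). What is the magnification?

For a concave lens, f = -768 mm.
1/d_i = 1/f − 1/d_o = 1/(-768.0) − 1/(5710) = -0.001477, so d_i = -676.9 mm.
m = −d_i/d_o = −(-676.9)/(5710) = +0.119.
The image is virtual, upright and reduced, on the same side as the object.

m = +0.119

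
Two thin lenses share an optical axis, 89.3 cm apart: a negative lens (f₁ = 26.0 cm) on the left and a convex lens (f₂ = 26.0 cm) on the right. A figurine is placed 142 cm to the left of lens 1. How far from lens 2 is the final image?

33.9 cm

Lens 1 is diverging, so f₁ = −26.0 cm.
Lens 1: 1/d_i1 = 1/f₁ − 1/d_o1 = 1/(-26.0) − 1/(142) = -0.04550, so d_i1 = -21.98 cm.
The intermediate image is 21.98 cm to the left of lens 1 (virtual), which is 89.3 − (-21.98) = 111.3 cm to the left of lens 2, so d_o2 = +111.3 cm.
Lens 2: 1/d_i2 = 1/f₂ − 1/d_o2 = 1/(26.0) − 1/(111.3) = 0.02948, so d_i2 = 33.9 cm.
The final image is real, 33.9 cm to the right of lens 2 (overall magnification ≈ -0.047).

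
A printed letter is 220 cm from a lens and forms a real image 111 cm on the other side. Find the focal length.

Real image ⇒ d_i = +111 cm.
1/f = 1/d_o + 1/d_i = 1/(220) + 1/(111) = 0.01355, so f = 73.8 cm.
Since f is positive, the lens is converging.

f = 73.8 cm (converging)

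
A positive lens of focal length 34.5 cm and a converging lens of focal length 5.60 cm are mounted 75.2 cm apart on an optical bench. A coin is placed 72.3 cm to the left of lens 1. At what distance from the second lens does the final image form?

14.3 cm

Lens 1: 1/d_i1 = 1/f₁ − 1/d_o1 = 1/(34.5) − 1/(72.3) = 0.01515, so d_i1 = 65.99 cm.
The intermediate image is 65.99 cm to the right of lens 1, which is 75.2 − (65.99) = 9.210 cm to the left of lens 2, so d_o2 = +9.210 cm.
Lens 2: 1/d_i2 = 1/f₂ − 1/d_o2 = 1/(5.60) − 1/(9.210) = 0.06999, so d_i2 = 14.3 cm.
The final image is real, 14.3 cm to the right of lens 2 (overall magnification ≈ 1.4).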